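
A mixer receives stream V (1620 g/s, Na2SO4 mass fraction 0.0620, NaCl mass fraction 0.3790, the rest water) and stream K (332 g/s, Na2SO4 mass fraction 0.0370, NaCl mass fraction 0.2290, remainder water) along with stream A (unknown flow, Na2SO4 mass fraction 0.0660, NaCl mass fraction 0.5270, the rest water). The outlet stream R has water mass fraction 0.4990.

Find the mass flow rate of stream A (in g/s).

1905 g/s

Let A be the unknown flow. Total out = 1952 + A.
water balance: 1149.3 + 0.407·A = 0.499·(1952 + A)
(0.407 − 0.499)·A = 0.499×1952 − 1149.3 = -175.22
A = -175.22 / -0.092 = 1904.6 g/s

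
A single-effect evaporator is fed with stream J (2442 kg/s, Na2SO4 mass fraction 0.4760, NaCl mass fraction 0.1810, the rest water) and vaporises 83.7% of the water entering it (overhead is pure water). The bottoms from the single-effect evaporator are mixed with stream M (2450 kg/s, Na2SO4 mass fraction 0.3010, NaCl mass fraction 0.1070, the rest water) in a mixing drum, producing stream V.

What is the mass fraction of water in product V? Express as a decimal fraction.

Vapour removed = 0.837×0.343×2442 = 701.08 kg/s; concentrate = 1740.9 kg/s.
water reaching the mixer = 136.53 (from concentrate) + 2450×0.592 = 1586.9 kg/s.
Product flow = 1740.9 + 2450 = 4190.9 kg/s; water fraction = 0.3787.

0.3787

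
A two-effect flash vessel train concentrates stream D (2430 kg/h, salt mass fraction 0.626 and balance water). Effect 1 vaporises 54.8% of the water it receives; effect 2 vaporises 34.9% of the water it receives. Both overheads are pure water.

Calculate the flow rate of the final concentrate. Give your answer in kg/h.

water in feed = 2430×0.374 = 908.82 kg/h.
After stage 1: water left = (1−0.548)×908.82 = 410.79; stream total = 1932 kg/h.
After stage 2: water left = (1−0.349)×410.79 = 267.42; final concentrate = 1788.6 kg/h.

1789 kg/h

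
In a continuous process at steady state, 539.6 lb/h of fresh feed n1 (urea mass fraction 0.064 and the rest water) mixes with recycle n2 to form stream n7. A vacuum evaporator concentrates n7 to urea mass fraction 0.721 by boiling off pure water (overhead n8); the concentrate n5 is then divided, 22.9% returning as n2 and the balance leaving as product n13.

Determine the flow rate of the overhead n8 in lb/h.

491.7 lb/h

Overall urea balance (none leaves overhead): urea in fresh feed = urea in product, i.e. 539.6×0.064 = (1−0.229)·n5·0.721.
n5 = 34.534/(0.721×0.771) = 62.124 lb/h.
Recycle n2 = 0.229×62.124 = 14.226 lb/h.
Combined feed n7 = 539.6 + 14.226 = 553.83 lb/h.
Overhead n8 = n7 − n5 = 553.83 − 62.124 = 491.7 lb/h.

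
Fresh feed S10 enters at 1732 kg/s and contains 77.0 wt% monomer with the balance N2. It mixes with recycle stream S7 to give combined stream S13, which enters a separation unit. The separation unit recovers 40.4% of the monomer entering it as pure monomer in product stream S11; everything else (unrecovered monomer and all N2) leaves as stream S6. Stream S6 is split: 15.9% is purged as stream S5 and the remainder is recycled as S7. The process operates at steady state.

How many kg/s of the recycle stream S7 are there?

3447 kg/s

N2 enters only via S10 and leaves only via the purge: 1732×0.230 = 0.159×(N2 in S6), and the separation unit passes all N2, so N2 in S13 = N2 in S6 = 2505.4 kg/s.
monomer in S13: m_A = 1732×0.770 + (1−0.159)·(1−0.404)·m_A, so m_A = 1333.6/0.4988 = 2673.9 kg/s.
S6 = (1−0.404)×2673.9 + 2505.4 = 4099 kg/s.
Recycle S7 = (1−0.159)×4099 = 3447.3 kg/s.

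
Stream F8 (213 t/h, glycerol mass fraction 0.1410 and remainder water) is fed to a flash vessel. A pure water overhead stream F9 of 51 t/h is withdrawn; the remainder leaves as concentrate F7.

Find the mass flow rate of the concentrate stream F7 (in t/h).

162 t/h

Concentrate = 213 − 51 = 162 t/h.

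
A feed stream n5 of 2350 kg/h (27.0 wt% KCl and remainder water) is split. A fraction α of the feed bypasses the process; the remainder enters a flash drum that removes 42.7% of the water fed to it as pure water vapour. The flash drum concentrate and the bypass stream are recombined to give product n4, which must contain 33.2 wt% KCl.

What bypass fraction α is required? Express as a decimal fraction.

0.401

All 2350×0.270 = 634.5 kg/h of KCl reaches n4, so n4 = 634.5/0.332 = 1911.1 kg/h and vapour = 438.86 kg/h.
The evaporator receives (1−α)·2350 of feed at 0.730 water and removes 0.427 of that water:
0.427×0.730×(1−α)×2350 = 438.86
(1−α) = 438.86/732.52 = 0.5991;  α = 0.4009.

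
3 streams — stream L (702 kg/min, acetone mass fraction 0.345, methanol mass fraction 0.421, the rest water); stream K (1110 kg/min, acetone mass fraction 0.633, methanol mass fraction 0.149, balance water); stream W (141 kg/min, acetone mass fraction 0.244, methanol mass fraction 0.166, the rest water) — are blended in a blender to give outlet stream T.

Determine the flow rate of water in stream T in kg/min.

489.4 kg/min

water out = water in = 702×0.234 + 1110×0.218 + 141×0.590 = 489.44 kg/min.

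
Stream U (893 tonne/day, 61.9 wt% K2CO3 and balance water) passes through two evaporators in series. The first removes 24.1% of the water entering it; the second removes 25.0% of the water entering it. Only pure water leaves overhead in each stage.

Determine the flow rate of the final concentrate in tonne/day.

746.4 tonne/day

water in feed = 893×0.381 = 340.23 tonne/day.
After stage 1: water left = (1−0.241)×340.23 = 258.24; stream total = 811 tonne/day.
After stage 2: water left = (1−0.250)×258.24 = 193.68; final concentrate = 746.44 tonne/day.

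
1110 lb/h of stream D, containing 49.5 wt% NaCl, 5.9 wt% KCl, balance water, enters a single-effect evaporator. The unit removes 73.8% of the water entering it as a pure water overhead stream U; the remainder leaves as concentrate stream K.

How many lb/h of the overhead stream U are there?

water entering = 1110×0.446 = 495.06 lb/h; overhead removed = 0.738×495.06 = 365.35 lb/h.

365.4 lb/h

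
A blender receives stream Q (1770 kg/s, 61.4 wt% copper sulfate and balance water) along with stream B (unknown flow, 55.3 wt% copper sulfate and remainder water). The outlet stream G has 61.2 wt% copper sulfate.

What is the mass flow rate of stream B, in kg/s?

60 kg/s

Let B be the unknown flow. Total out = 1770 + B.
copper sulfate balance: 1086.8 + 0.553·B = 0.612·(1770 + B)
(0.553 − 0.612)·B = 0.612×1770 − 1086.8 = -3.54
B = -3.54 / -0.059 = 60 kg/s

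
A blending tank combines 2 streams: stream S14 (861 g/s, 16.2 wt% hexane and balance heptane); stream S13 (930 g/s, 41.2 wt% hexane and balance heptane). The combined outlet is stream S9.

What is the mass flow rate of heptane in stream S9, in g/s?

heptane out = heptane in = 861×0.838 + 930×0.588 = 1268.4 g/s.

1268 g/s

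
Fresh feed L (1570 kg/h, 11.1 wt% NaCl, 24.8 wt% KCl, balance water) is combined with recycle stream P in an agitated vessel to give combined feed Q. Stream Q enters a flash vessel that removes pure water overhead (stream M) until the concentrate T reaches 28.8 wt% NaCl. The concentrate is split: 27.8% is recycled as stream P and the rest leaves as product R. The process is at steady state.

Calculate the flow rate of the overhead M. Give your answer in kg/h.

964.9 kg/h

Overall NaCl balance (none leaves overhead): NaCl in fresh feed = NaCl in product, i.e. 1570×0.111 = (1−0.278)·T·0.288.
T = 174.27/(0.288×0.722) = 838.09 kg/h.
Recycle P = 0.278×838.09 = 232.99 kg/h.
Combined feed Q = 1570 + 232.99 = 1803 kg/h.
Overhead M = Q − T = 1803 − 838.09 = 964.9 kg/h.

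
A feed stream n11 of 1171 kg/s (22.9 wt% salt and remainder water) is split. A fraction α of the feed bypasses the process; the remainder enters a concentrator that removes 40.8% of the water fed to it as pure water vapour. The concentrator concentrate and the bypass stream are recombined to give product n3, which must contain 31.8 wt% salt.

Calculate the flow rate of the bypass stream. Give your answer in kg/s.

All 1171×0.229 = 268.16 kg/s of salt reaches n3, so n3 = 268.16/0.318 = 843.27 kg/s and vapour = 327.73 kg/s.
The evaporator receives (1−α)·1171 of feed at 0.771 water and removes 0.408 of that water:
0.408×0.771×(1−α)×1171 = 327.73
(1−α) = 327.73/368.36 = 0.8897;  α = 0.1103.
Bypass flow = 0.1103×1171 = 129.15 kg/s.

129.1 kg/s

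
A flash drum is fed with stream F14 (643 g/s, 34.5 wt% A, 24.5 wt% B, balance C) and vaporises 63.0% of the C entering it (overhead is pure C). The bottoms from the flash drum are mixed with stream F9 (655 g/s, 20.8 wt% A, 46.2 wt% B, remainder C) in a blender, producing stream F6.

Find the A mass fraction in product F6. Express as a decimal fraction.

Vapour removed = 0.630×0.410×643 = 166.09 g/s; concentrate = 476.91 g/s.
A reaching the mixer = 221.83 (from concentrate) + 655×0.208 = 358.07 g/s.
Product flow = 476.91 + 655 = 1131.9 g/s; A fraction = 0.3163.

0.3163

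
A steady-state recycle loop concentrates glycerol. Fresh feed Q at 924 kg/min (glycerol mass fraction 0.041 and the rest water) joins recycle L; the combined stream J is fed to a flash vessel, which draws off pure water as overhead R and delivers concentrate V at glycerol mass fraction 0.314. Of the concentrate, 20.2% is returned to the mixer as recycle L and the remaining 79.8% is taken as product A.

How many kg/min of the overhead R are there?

803.4 kg/min

Overall glycerol balance (none leaves overhead): glycerol in fresh feed = glycerol in product, i.e. 924×0.041 = (1−0.202)·V·0.314.
V = 37.884/(0.314×0.798) = 151.19 kg/min.
Recycle L = 0.202×151.19 = 30.54 kg/min.
Combined feed J = 924 + 30.54 = 954.54 kg/min.
Overhead R = J − V = 954.54 − 151.19 = 803.35 kg/min.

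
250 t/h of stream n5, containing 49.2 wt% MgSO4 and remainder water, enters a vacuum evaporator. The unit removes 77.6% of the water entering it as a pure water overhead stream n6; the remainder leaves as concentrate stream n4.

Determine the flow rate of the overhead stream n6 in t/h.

water entering = 250×0.508 = 127 t/h; overhead removed = 0.776×127 = 98.552 t/h.

98.55 t/h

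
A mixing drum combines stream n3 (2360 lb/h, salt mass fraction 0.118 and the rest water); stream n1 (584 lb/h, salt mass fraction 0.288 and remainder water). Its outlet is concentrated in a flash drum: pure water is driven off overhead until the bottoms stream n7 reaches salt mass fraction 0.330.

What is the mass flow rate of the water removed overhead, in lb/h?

salt entering = 2360×0.118 + 584×0.288 = 446.67 lb/h.
All salt reports to n7, so n7 = 446.67/0.330 = 1353.6 lb/h.
Total feed = 2944 lb/h; overhead = 2944 − 1353.6 = 1590.4 lb/h.

1590 lb/h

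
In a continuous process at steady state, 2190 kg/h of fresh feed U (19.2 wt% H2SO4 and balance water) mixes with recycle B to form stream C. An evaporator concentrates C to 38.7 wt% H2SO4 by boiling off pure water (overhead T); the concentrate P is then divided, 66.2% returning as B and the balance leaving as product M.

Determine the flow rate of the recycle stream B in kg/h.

2128 kg/h

Overall H2SO4 balance (none leaves overhead): H2SO4 in fresh feed = H2SO4 in product, i.e. 2190×0.192 = (1−0.662)·P·0.387.
P = 420.48/(0.387×0.338) = 3214.5 kg/h.
Recycle B = 0.662×3214.5 = 2128 kg/h.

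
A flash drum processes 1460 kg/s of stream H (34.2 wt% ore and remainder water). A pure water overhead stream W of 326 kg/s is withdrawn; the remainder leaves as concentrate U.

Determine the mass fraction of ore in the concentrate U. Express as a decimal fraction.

0.4403

ore is not removed: 1460×0.342 = 499.32 kg/s of ore enters U.
Concentrate = 1460 − 326 = 1134 kg/s.
Mass fraction = 499.32/1134 = 0.4403.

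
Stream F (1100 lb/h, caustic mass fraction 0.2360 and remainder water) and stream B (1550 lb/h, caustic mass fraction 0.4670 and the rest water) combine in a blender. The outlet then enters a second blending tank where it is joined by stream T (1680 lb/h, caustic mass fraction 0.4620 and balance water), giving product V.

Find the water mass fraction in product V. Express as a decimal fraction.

0.5936

Overall, product flow = 4330 lb/h.
water in = 1100×0.764 + 1550×0.533 + 1680×0.538 = 2570.4 lb/h.
water fraction in V = 0.5936.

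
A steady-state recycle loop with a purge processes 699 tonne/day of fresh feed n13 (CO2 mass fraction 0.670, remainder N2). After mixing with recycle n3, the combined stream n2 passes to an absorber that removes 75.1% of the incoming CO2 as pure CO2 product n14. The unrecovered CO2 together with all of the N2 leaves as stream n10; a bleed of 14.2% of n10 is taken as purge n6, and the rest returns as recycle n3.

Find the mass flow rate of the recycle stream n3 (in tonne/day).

1521 tonne/day

N2 enters only via n13 and leaves only via the purge: 699×0.330 = 0.142×(N2 in n10), and the absorber passes all N2, so N2 in n2 = N2 in n10 = 1624.4 tonne/day.
CO2 in n2: m_A = 699×0.670 + (1−0.142)·(1−0.751)·m_A, so m_A = 468.33/0.7864 = 595.57 tonne/day.
n10 = (1−0.751)×595.57 + 1624.4 = 1772.7 tonne/day.
Recycle n3 = (1−0.142)×1772.7 = 1521 tonne/day.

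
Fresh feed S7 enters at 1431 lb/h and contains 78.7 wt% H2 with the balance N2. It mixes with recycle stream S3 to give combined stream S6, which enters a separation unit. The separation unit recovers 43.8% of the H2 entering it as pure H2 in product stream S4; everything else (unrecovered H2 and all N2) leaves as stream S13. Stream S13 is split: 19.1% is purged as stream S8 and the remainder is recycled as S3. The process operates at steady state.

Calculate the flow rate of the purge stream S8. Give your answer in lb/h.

526.5 lb/h

N2 enters only via S7 and leaves only via the purge: 1431×0.213 = 0.191×(N2 in S13), and the separation unit passes all N2, so N2 in S6 = N2 in S13 = 1595.8 lb/h.
H2 in S6: m_A = 1431×0.787 + (1−0.191)·(1−0.438)·m_A, so m_A = 1126.2/0.5453 = 2065.1 lb/h.
S13 = (1−0.438)×2065.1 + 1595.8 = 2756.4 lb/h.
Purge S8 = 0.191×2756.4 = 526.48 lb/h.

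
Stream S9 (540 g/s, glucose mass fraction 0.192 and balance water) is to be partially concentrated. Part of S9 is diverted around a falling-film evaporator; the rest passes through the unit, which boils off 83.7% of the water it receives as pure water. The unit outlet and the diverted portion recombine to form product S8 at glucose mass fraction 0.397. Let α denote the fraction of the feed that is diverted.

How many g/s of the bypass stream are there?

All 540×0.192 = 103.68 g/s of glucose reaches S8, so S8 = 103.68/0.397 = 261.16 g/s and vapour = 278.84 g/s.
The evaporator receives (1−α)·540 of feed at 0.808 water and removes 0.837 of that water:
0.837×0.808×(1−α)×540 = 278.84
(1−α) = 278.84/365.2 = 0.7635;  α = 0.2365.
Bypass flow = 0.2365×540 = 127.69 g/s.

127.7 g/s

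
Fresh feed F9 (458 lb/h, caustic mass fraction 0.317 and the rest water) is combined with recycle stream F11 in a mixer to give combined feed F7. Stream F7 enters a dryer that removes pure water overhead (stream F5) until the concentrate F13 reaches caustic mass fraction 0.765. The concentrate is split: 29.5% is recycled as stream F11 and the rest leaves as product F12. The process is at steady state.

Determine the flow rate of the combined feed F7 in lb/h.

537.4 lb/h

Overall caustic balance (none leaves overhead): caustic in fresh feed = caustic in product, i.e. 458×0.317 = (1−0.295)·F13·0.765.
F13 = 145.19/(0.765×0.705) = 269.2 lb/h.
Recycle F11 = 0.295×269.2 = 79.414 lb/h.
Combined feed F7 = 458 + 79.414 = 537.41 lb/h.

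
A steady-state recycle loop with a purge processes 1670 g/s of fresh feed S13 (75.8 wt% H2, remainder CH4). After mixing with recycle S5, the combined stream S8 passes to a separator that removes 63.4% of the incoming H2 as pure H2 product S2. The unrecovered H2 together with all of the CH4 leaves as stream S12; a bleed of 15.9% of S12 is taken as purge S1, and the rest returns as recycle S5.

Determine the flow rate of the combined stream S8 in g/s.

CH4 enters only via S13 and leaves only via the purge: 1670×0.242 = 0.159×(CH4 in S12), and the separator passes all CH4, so CH4 in S8 = CH4 in S12 = 2541.8 g/s.
H2 in S8: m_A = 1670×0.758 + (1−0.159)·(1−0.634)·m_A, so m_A = 1265.9/0.6922 = 1828.8 g/s.
S8 = 1828.8 + 2541.8 = 4370.5 g/s.

4371 g/s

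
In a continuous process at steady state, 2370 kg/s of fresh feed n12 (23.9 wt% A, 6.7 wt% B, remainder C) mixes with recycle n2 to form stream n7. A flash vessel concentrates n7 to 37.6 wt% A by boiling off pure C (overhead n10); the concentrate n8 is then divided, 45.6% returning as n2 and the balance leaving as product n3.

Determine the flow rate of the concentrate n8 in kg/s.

Overall A balance (none leaves overhead): A in fresh feed = A in product, i.e. 2370×0.239 = (1−0.456)·n8·0.376.
n8 = 566.43/(0.376×0.544) = 2769.2 kg/s.

2769 kg/s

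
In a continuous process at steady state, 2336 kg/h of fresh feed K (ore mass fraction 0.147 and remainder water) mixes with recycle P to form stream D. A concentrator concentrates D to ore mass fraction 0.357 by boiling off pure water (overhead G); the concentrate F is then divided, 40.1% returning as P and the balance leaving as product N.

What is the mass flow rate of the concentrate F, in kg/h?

1606 kg/h

Overall ore balance (none leaves overhead): ore in fresh feed = ore in product, i.e. 2336×0.147 = (1−0.401)·F·0.357.
F = 343.39/(0.357×0.599) = 1605.8 kg/h.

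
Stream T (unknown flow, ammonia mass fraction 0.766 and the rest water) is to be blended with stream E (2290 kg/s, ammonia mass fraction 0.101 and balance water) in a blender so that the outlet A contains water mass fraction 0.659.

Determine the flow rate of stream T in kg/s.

1293 kg/s

Let T be the unknown flow. Total out = 2290 + T.
water balance: 2058.7 + 0.234·T = 0.659·(2290 + T)
(0.234 − 0.659)·T = 0.659×2290 − 2058.7 = -549.6
T = -549.6 / -0.425 = 1293.2 kg/s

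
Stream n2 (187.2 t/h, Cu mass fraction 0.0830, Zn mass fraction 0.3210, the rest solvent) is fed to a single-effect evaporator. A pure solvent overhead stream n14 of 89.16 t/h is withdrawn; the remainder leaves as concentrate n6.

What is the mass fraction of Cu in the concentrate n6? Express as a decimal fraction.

Cu is not removed: 187.2×0.083 = 15.538 t/h of Cu enters n6.
Concentrate = 187.2 − 89.16 = 98.04 t/h.
Mass fraction = 15.538/98.04 = 0.1585.

0.1585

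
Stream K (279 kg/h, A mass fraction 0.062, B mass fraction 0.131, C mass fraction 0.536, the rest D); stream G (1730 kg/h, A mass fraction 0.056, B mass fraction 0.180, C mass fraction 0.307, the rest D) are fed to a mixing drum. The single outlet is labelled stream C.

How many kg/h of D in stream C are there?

866.2 kg/h

D out = D in = 279×0.271 + 1730×0.457 = 866.22 kg/h.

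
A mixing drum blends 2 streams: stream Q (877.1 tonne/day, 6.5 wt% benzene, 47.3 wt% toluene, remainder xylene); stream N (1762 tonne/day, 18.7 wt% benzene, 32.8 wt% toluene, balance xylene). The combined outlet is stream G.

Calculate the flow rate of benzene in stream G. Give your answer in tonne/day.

386.5 tonne/day

benzene out = benzene in = 877.1×0.065 + 1762×0.187 = 386.51 tonne/day.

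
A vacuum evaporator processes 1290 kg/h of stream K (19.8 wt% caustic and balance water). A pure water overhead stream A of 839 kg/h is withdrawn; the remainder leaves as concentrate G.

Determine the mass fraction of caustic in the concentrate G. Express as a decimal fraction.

0.566

caustic is not removed: 1290×0.198 = 255.42 kg/h of caustic enters G.
Concentrate = 1290 − 839 = 451 kg/h.
Mass fraction = 255.42/451 = 0.566.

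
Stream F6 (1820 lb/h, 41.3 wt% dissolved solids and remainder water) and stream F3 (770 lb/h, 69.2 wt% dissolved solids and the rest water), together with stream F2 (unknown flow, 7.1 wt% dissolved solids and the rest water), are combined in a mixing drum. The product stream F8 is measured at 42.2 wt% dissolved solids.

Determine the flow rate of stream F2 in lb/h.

Let F2 be the unknown flow. Total out = 2590 + F2.
dissolved solids balance: 1284.5 + 0.071·F2 = 0.422·(2590 + F2)
(0.071 − 0.422)·F2 = 0.422×2590 − 1284.5 = -191.52
F2 = -191.52 / -0.351 = 545.64 lb/h

545.6 lb/h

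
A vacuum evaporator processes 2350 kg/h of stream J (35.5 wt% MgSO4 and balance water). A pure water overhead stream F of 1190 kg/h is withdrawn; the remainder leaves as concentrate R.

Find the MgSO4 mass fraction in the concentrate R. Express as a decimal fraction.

MgSO4 is not removed: 2350×0.355 = 834.25 kg/h of MgSO4 enters R.
Concentrate = 2350 − 1190 = 1160 kg/h.
Mass fraction = 834.25/1160 = 0.719.

0.719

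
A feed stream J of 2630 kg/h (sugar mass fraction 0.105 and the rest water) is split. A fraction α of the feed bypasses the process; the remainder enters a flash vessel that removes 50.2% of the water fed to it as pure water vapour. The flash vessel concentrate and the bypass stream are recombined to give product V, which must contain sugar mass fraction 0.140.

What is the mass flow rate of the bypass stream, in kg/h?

1167 kg/h

All 2630×0.105 = 276.15 kg/h of sugar reaches V, so V = 276.15/0.140 = 1972.5 kg/h and vapour = 657.5 kg/h.
The evaporator receives (1−α)·2630 of feed at 0.895 water and removes 0.502 of that water:
0.502×0.895×(1−α)×2630 = 657.5
(1−α) = 657.5/1181.6 = 0.5564;  α = 0.4436.
Bypass flow = 0.4436×2630 = 1166.6 kg/h.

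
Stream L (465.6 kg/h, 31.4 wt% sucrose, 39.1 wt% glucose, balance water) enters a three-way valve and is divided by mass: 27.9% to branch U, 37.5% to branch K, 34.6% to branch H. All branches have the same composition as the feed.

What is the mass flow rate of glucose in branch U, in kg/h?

Branch U total = 0.279×465.6 = 129.9 kg/h.
glucose in U = 0.391×129.9 = 50.792 kg/h.

50.79 kg/h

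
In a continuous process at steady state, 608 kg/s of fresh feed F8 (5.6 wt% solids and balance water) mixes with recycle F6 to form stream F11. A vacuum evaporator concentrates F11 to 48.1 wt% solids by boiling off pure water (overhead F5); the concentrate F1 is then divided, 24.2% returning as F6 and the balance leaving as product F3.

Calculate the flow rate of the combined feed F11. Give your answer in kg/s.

Overall solids balance (none leaves overhead): solids in fresh feed = solids in product, i.e. 608×0.056 = (1−0.242)·F1·0.481.
F1 = 34.048/(0.481×0.758) = 93.385 kg/s.
Recycle F6 = 0.242×93.385 = 22.599 kg/s.
Combined feed F11 = 608 + 22.599 = 630.6 kg/s.

630.6 kg/s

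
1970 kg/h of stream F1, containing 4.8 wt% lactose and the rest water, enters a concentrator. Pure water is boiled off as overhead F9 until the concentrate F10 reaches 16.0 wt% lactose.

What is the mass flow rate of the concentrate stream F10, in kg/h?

lactose is conserved: 1970×0.048 = 94.56 kg/h all reports to the concentrate.
Concentrate = 94.56/(target fraction) = 591 kg/h.

591 kg/h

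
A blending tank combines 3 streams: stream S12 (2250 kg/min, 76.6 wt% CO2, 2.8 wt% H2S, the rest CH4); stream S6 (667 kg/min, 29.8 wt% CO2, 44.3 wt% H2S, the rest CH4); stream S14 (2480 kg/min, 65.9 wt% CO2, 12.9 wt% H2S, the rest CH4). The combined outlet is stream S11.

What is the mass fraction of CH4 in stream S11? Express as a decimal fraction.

Total flow out = 2250 + 667 + 2480 = 5397 kg/min.
CH4 in = 2250×0.206 + 667×0.259 + 2480×0.212 = 1162 kg/min.
CH4 mass fraction in S11 = 1162/5397 = 0.215.

0.215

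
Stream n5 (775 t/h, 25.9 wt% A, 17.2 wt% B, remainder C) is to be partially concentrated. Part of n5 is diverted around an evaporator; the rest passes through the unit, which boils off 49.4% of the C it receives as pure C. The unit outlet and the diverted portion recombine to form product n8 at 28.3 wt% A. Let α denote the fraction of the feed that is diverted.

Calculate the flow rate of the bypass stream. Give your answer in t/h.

541.2 t/h

All 775×0.259 = 200.72 t/h of A reaches n8, so n8 = 200.72/0.283 = 709.28 t/h and vapour = 65.724 t/h.
The evaporator receives (1−α)·775 of feed at 0.569 C and removes 0.494 of that C:
0.494×0.569×(1−α)×775 = 65.724
(1−α) = 65.724/217.84 = 0.3017;  α = 0.6983.
Bypass flow = 0.6983×775 = 541.18 t/h.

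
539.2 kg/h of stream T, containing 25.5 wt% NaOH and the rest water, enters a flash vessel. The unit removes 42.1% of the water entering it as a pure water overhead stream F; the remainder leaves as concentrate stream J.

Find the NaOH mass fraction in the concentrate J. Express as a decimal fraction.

0.372

NaOH is not removed: 539.2×0.255 = 137.5 kg/h of NaOH enters J.
water entering = 539.2×0.745 = 401.7 kg/h; overhead removed = 0.421×401.7 = 169.12 kg/h.
Concentrate = 539.2 − 169.12 = 370.08 kg/h.
Mass fraction = 137.5/370.08 = 0.372.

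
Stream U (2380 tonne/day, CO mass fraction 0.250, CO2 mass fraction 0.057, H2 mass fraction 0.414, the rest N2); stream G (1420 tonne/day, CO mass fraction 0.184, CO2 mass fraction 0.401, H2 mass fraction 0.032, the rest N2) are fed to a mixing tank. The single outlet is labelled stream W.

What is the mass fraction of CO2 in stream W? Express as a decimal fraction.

0.186

Total flow out = 2380 + 1420 = 3800 tonne/day.
CO2 in = 2380×0.057 + 1420×0.401 = 705.08 tonne/day.
CO2 mass fraction in W = 705.08/3800 = 0.186.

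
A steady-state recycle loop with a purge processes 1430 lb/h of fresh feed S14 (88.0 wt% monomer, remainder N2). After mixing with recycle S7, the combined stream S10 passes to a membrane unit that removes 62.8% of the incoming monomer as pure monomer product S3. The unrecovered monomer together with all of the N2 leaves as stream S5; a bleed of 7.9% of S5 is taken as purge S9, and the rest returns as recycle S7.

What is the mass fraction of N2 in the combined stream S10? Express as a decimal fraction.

0.5316

N2 enters only via S14 and leaves only via the purge: 1430×0.120 = 0.079×(N2 in S5), and the membrane unit passes all N2, so N2 in S10 = N2 in S5 = 2172.2 lb/h.
monomer in S10: m_A = 1430×0.880 + (1−0.079)·(1−0.628)·m_A, so m_A = 1258.4/0.6574 = 1914.2 lb/h.
S10 = 1914.2 + 2172.2 = 4086.4 lb/h.
N2 fraction in S10 = 2172.2/4086.4 = 0.5316.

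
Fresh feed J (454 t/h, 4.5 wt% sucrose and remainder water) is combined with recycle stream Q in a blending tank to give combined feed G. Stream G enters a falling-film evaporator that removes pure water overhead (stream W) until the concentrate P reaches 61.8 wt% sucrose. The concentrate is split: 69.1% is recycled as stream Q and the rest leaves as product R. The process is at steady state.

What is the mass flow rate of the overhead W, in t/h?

420.9 t/h

Overall sucrose balance (none leaves overhead): sucrose in fresh feed = sucrose in product, i.e. 454×0.045 = (1−0.691)·P·0.618.
P = 20.43/(0.618×0.309) = 106.98 t/h.
Recycle Q = 0.691×106.98 = 73.926 t/h.
Combined feed G = 454 + 73.926 = 527.93 t/h.
Overhead W = G − P = 527.93 − 106.98 = 420.94 t/h.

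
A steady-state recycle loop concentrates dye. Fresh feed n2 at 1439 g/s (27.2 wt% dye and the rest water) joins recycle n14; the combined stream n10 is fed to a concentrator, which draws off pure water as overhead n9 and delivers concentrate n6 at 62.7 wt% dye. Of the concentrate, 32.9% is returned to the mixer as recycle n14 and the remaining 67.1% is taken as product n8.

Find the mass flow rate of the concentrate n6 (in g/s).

Overall dye balance (none leaves overhead): dye in fresh feed = dye in product, i.e. 1439×0.272 = (1−0.329)·n6·0.627.
n6 = 391.41/(0.627×0.671) = 930.34 g/s.

930.3 g/s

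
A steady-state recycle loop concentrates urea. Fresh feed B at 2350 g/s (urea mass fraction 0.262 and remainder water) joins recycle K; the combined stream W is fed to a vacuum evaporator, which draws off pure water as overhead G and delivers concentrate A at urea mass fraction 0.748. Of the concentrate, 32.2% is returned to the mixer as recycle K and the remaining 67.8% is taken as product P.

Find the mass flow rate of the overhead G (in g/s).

Overall urea balance (none leaves overhead): urea in fresh feed = urea in product, i.e. 2350×0.262 = (1−0.322)·A·0.748.
A = 615.7/(0.748×0.678) = 1214.1 g/s.
Recycle K = 0.322×1214.1 = 390.93 g/s.
Combined feed W = 2350 + 390.93 = 2740.9 g/s.
Overhead G = W − A = 2740.9 − 1214.1 = 1526.9 g/s.

1527 g/s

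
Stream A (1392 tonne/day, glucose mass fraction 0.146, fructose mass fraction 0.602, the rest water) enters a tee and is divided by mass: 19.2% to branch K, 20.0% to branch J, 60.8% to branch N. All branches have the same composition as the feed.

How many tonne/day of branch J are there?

Branch J flow = 0.200×1392 = 278.4 tonne/day.

278.4 tonne/day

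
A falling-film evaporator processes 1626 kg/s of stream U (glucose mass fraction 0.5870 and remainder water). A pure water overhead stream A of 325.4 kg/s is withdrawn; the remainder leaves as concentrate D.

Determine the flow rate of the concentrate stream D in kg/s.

1301 kg/s

Concentrate = 1626 − 325.4 = 1300.6 kg/s.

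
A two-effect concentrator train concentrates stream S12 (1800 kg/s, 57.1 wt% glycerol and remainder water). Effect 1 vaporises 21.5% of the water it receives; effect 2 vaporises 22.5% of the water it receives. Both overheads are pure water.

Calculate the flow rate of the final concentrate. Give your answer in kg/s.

1498 kg/s

water in feed = 1800×0.429 = 772.2 kg/s.
After stage 1: water left = (1−0.215)×772.2 = 606.18; stream total = 1634 kg/s.
After stage 2: water left = (1−0.225)×606.18 = 469.79; final concentrate = 1497.6 kg/s.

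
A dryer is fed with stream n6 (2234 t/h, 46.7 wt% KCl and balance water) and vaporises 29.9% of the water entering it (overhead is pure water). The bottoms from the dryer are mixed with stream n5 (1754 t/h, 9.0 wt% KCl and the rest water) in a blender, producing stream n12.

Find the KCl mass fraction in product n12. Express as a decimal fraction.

0.331

Vapour removed = 0.299×0.533×2234 = 356.03 t/h; concentrate = 1878 t/h.
KCl reaching the mixer = 1043.3 (from concentrate) + 1754×0.090 = 1201.1 t/h.
Product flow = 1878 + 1754 = 3632 t/h; KCl fraction = 0.331.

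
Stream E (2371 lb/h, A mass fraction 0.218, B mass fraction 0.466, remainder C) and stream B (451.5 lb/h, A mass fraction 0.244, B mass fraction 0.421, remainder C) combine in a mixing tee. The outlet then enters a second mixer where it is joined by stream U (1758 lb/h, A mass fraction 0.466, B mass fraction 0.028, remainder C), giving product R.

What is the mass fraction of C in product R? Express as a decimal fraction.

Overall, product flow = 4580.5 lb/h.
C in = 2371×0.316 + 451.5×0.335 + 1758×0.506 = 1790 lb/h.
C fraction in R = 0.391.

0.391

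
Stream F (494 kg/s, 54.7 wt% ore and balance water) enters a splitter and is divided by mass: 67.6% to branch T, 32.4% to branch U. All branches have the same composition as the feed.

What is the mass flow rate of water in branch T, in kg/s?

Branch T total = 0.676×494 = 333.94 kg/s.
water in T = 0.453×333.94 = 151.28 kg/s.

151.3 kg/s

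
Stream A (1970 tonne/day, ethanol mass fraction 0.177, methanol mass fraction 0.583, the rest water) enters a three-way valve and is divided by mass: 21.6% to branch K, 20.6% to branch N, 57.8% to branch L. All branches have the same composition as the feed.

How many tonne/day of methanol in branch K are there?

Branch K total = 0.216×1970 = 425.52 tonne/day.
methanol in K = 0.583×425.52 = 248.08 tonne/day.

248.1 tonne/day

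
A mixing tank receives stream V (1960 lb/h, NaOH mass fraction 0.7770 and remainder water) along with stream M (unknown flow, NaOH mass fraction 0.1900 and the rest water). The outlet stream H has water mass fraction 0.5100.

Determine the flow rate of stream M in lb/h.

1875 lb/h

Let M be the unknown flow. Total out = 1960 + M.
water balance: 437.08 + 0.810·M = 0.510·(1960 + M)
(0.810 − 0.510)·M = 0.510×1960 − 437.08 = 562.52
M = 562.52 / 0.300 = 1875.1 lb/h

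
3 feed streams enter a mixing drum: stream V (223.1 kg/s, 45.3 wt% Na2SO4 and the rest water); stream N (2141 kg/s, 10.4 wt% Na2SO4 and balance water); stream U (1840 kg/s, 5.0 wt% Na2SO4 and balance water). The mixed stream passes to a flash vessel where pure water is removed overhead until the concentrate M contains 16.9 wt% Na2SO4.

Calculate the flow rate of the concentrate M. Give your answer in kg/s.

2460 kg/s

Na2SO4 entering = 223.1×0.453 + 2141×0.104 + 1840×0.050 = 415.73 kg/s.
All Na2SO4 reports to M, so M = 415.73/0.169 = 2459.9 kg/s.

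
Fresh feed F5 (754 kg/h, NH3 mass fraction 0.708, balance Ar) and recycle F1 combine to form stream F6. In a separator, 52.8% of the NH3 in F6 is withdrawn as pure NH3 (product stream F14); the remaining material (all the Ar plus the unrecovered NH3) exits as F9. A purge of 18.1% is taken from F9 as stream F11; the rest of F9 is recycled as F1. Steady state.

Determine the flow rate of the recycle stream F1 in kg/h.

1333 kg/h

Ar enters only via F5 and leaves only via the purge: 754×0.292 = 0.181×(Ar in F9), and the separator passes all Ar, so Ar in F6 = Ar in F9 = 1216.4 kg/h.
NH3 in F6: m_A = 754×0.708 + (1−0.181)·(1−0.528)·m_A, so m_A = 533.83/0.6134 = 870.24 kg/h.
F9 = (1−0.528)×870.24 + 1216.4 = 1627.2 kg/h.
Recycle F1 = (1−0.181)×1627.2 = 1332.6 kg/h.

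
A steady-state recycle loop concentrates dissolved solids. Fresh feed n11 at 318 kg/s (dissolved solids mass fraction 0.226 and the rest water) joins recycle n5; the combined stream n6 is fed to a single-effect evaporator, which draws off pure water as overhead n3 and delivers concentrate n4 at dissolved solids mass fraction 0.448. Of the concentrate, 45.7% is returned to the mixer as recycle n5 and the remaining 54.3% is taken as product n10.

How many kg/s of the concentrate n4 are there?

Overall dissolved solids balance (none leaves overhead): dissolved solids in fresh feed = dissolved solids in product, i.e. 318×0.226 = (1−0.457)·n4·0.448.
n4 = 71.868/(0.448×0.543) = 295.43 kg/s.

295.4 kg/s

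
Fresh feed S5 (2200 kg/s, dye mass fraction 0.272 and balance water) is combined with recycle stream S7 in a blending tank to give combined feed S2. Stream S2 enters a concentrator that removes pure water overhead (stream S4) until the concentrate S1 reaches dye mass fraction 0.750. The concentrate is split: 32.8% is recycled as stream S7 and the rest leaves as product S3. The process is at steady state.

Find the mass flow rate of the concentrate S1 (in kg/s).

Overall dye balance (none leaves overhead): dye in fresh feed = dye in product, i.e. 2200×0.272 = (1−0.328)·S1·0.750.
S1 = 598.4/(0.750×0.672) = 1187.3 kg/s.

1187 kg/s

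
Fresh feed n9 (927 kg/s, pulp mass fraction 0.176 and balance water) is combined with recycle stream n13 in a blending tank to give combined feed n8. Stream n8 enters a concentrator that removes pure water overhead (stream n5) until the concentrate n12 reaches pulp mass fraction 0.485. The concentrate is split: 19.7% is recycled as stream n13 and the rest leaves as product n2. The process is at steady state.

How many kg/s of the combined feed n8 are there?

1010 kg/s

Overall pulp balance (none leaves overhead): pulp in fresh feed = pulp in product, i.e. 927×0.176 = (1−0.197)·n12·0.485.
n12 = 163.15/(0.485×0.803) = 418.92 kg/s.
Recycle n13 = 0.197×418.92 = 82.528 kg/s.
Combined feed n8 = 927 + 82.528 = 1009.5 kg/s.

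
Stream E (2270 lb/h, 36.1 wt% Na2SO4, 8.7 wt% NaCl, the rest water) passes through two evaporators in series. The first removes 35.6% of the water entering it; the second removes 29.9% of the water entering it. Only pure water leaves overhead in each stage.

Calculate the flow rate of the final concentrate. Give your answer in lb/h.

1583 lb/h

water in feed = 2270×0.552 = 1253 lb/h.
After stage 1: water left = (1−0.356)×1253 = 806.96; stream total = 1823.9 lb/h.
After stage 2: water left = (1−0.299)×806.96 = 565.68; final concentrate = 1582.6 lb/h.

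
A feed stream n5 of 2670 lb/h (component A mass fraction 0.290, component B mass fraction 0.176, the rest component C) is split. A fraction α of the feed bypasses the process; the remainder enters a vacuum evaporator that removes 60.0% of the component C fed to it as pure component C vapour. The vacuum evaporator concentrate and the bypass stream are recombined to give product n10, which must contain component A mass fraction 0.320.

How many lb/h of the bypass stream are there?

1889 lb/h

All 2670×0.290 = 774.3 lb/h of component A reaches n10, so n10 = 774.3/0.320 = 2419.7 lb/h and vapour = 250.31 lb/h.
The evaporator receives (1−α)·2670 of feed at 0.534 component C and removes 0.600 of that component C:
0.600×0.534×(1−α)×2670 = 250.31
(1−α) = 250.31/855.47 = 0.2926;  α = 0.7074.
Bypass flow = 0.7074×2670 = 1888.8 lb/h.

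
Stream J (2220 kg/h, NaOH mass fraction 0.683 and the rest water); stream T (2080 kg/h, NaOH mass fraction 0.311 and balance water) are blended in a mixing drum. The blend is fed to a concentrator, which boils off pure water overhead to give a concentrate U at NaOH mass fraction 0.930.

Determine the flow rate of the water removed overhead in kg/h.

NaOH entering = 2220×0.683 + 2080×0.311 = 2163.1 kg/h.
All NaOH reports to U, so U = 2163.1/0.930 = 2326 kg/h.
Total feed = 4300 kg/h; overhead = 4300 − 2326 = 1974 kg/h.

1974 kg/h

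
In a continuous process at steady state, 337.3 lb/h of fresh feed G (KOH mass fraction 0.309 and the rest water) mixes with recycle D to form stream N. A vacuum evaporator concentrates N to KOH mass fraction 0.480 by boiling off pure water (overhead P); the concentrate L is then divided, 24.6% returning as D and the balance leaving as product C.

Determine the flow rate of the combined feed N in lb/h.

Overall KOH balance (none leaves overhead): KOH in fresh feed = KOH in product, i.e. 337.3×0.309 = (1−0.246)·L·0.480.
L = 104.23/(0.480×0.754) = 287.98 lb/h.
Recycle D = 0.246×287.98 = 70.843 lb/h.
Combined feed N = 337.3 + 70.843 = 408.14 lb/h.

408.1 lb/h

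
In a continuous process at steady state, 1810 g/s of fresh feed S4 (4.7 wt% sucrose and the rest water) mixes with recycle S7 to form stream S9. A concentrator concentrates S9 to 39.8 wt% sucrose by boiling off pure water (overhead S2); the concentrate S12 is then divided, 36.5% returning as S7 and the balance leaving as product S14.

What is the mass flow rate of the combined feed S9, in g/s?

Overall sucrose balance (none leaves overhead): sucrose in fresh feed = sucrose in product, i.e. 1810×0.047 = (1−0.365)·S12·0.398.
S12 = 85.07/(0.398×0.635) = 336.6 g/s.
Recycle S7 = 0.365×336.6 = 122.86 g/s.
Combined feed S9 = 1810 + 122.86 = 1932.9 g/s.

1933 g/s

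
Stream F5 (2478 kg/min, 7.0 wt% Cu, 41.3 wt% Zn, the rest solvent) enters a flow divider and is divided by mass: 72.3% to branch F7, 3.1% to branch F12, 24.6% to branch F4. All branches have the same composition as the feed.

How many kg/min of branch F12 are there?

76.82 kg/min

Branch F12 flow = 0.031×2478 = 76.818 kg/min.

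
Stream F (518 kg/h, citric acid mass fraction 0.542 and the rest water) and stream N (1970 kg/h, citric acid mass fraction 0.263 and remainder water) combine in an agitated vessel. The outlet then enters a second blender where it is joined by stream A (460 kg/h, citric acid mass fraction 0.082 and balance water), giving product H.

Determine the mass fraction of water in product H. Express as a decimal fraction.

0.716

Overall, product flow = 2948 kg/h.
water in = 518×0.458 + 1970×0.737 + 460×0.918 = 2111.4 kg/h.
water fraction in H = 0.716.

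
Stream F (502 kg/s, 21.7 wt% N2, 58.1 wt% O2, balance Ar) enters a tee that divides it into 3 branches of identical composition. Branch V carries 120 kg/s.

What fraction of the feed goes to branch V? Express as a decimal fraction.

Fraction to V = 120/502 = 0.2390.

0.239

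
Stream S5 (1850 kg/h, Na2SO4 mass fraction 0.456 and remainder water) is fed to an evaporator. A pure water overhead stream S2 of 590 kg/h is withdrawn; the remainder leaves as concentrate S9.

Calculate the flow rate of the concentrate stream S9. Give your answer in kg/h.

1260 kg/h

Concentrate = 1850 − 590 = 1260 kg/h.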